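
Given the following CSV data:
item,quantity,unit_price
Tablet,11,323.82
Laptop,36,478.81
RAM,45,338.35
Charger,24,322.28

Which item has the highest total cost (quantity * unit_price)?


Computing row totals:
  Tablet: 3562.02
  Laptop: 17237.16
  RAM: 15225.75
  Charger: 7734.72
Maximum: Laptop (17237.16)

ANSWER: Laptop


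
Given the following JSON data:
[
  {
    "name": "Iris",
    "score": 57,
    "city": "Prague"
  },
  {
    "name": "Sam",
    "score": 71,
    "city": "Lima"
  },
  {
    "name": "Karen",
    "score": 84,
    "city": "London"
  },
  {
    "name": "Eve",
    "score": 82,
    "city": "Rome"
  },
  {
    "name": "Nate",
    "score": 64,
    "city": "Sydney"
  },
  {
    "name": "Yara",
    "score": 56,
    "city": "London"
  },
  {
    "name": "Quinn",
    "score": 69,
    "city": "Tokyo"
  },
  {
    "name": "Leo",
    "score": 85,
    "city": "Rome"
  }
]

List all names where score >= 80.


Filtering records where score >= 80:
  Iris (score=57) -> no
  Sam (score=71) -> no
  Karen (score=84) -> YES
  Eve (score=82) -> YES
  Nate (score=64) -> no
  Yara (score=56) -> no
  Quinn (score=69) -> no
  Leo (score=85) -> YES


ANSWER: Karen, Eve, Leo


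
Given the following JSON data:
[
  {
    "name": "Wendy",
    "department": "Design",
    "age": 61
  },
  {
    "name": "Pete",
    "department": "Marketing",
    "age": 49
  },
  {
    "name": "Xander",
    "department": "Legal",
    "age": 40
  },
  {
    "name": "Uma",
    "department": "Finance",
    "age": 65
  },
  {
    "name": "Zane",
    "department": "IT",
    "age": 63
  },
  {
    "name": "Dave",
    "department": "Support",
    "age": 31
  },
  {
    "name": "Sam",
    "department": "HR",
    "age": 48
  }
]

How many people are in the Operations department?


Scanning records for department = Operations
  No matches found
Count: 0

ANSWER: 0


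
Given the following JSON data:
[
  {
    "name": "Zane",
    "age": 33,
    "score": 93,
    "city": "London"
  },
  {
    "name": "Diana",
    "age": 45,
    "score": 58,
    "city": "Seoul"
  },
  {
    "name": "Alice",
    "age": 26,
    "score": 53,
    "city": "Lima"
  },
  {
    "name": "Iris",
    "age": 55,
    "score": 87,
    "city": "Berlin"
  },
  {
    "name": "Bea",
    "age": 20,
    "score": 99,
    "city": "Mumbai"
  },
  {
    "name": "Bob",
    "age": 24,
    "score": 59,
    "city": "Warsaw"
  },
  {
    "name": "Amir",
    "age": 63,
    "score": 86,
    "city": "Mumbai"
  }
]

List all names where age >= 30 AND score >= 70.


Checking both conditions:
  Zane (age=33, score=93) -> YES
  Diana (age=45, score=58) -> no
  Alice (age=26, score=53) -> no
  Iris (age=55, score=87) -> YES
  Bea (age=20, score=99) -> no
  Bob (age=24, score=59) -> no
  Amir (age=63, score=86) -> YES


ANSWER: Zane, Iris, Amir


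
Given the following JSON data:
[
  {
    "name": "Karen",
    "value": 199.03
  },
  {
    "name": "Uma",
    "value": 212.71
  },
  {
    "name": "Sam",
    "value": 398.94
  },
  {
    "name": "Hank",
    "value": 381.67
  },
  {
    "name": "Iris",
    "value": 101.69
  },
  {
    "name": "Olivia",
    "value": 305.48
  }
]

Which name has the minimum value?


Comparing values:
  Karen: 199.03
  Uma: 212.71
  Sam: 398.94
  Hank: 381.67
  Iris: 101.69
  Olivia: 305.48
Minimum: Iris (101.69)

ANSWER: Iris


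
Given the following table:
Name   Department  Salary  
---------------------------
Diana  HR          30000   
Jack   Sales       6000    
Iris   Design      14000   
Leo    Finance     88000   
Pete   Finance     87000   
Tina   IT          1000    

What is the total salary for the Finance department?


Finance department members:
  Leo: 88000
  Pete: 87000
Total = 88000 + 87000 = 175000

ANSWER: 175000


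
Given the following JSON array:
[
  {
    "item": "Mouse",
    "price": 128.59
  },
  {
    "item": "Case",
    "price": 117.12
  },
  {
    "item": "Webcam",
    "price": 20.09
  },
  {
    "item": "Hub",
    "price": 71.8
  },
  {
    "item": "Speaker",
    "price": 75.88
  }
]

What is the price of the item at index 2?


Array index 2 -> Webcam
price = 20.09

ANSWER: 20.09


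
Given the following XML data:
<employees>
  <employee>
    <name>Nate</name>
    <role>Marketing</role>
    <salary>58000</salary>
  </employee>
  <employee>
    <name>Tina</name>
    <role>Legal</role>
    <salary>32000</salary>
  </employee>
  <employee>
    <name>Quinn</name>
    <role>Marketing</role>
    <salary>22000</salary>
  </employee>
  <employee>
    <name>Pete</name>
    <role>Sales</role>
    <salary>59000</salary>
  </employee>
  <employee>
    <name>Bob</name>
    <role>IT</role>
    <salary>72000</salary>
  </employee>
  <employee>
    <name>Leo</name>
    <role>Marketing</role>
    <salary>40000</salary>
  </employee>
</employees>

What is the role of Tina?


Searching for <employee> with <name>Tina</name>
Found at position 2
<role>Legal</role>

ANSWER: Legal


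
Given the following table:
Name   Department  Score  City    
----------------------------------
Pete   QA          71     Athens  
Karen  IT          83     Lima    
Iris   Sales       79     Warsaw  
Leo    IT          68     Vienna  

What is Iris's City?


Row 3: Iris
City = Warsaw

ANSWER: Warsaw


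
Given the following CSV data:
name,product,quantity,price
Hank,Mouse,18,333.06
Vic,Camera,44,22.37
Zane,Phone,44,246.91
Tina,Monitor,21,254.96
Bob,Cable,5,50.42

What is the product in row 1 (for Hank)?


Row 1: Hank
Column 'product' = Mouse

ANSWER: Mouse


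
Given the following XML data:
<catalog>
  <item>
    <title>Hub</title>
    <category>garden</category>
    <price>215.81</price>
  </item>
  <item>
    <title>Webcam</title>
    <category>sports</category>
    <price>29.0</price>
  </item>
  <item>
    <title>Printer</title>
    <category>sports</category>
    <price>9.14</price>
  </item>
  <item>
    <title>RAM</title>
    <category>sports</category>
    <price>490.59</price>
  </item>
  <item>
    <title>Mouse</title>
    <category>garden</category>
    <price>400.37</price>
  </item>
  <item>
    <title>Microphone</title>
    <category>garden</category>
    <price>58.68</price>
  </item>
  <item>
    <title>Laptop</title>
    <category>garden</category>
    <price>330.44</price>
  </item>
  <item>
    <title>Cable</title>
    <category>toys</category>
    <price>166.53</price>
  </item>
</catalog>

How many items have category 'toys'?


Scanning <item> elements for <category>toys</category>:
  Item 8: Cable -> MATCH
Count: 1

ANSWER: 1


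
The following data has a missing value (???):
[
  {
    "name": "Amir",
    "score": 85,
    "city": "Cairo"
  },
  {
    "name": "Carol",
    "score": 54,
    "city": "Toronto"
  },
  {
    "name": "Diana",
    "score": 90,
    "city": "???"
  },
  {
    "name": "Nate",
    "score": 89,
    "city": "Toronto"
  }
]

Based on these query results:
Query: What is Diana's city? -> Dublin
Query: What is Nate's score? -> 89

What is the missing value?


The missing value is Diana's city
From query: Diana's city = Dublin

ANSWER: Dublin


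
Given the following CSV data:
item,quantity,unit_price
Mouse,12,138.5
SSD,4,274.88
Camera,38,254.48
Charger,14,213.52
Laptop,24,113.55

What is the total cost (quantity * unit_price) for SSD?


Row: SSD
quantity = 4
unit_price = 274.88
total = 4 * 274.88 = 1099.52

ANSWER: 1099.52


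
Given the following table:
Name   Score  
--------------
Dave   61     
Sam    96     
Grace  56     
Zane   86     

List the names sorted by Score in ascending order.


Sorting by Score (ascending):
  Grace: 56
  Dave: 61
  Zane: 86
  Sam: 96


ANSWER: Grace, Dave, Zane, Sam


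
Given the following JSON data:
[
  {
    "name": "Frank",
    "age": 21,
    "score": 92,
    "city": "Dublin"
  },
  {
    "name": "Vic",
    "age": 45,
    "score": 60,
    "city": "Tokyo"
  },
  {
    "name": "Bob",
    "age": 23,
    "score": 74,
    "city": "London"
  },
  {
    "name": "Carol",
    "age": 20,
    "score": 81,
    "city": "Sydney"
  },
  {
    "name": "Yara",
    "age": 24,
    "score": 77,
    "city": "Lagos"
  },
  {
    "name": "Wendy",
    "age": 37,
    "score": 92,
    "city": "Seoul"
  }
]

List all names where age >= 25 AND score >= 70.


Checking both conditions:
  Frank (age=21, score=92) -> no
  Vic (age=45, score=60) -> no
  Bob (age=23, score=74) -> no
  Carol (age=20, score=81) -> no
  Yara (age=24, score=77) -> no
  Wendy (age=37, score=92) -> YES


ANSWER: Wendy


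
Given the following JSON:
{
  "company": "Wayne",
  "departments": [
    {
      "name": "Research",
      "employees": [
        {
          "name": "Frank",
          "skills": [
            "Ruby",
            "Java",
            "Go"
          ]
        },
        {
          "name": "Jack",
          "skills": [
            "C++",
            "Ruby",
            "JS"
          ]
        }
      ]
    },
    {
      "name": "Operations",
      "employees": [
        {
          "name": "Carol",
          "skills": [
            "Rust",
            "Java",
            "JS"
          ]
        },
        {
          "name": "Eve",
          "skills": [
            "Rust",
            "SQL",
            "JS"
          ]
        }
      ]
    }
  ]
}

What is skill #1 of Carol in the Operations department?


Path: departments[1].employees[0].skills[0]
Value: Rust

ANSWER: Rust


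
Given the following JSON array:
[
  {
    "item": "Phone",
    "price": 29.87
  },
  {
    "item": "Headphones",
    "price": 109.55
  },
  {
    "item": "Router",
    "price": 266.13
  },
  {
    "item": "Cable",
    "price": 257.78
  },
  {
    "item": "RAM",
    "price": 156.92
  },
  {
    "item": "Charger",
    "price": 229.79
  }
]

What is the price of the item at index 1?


Array index 1 -> Headphones
price = 109.55

ANSWER: 109.55


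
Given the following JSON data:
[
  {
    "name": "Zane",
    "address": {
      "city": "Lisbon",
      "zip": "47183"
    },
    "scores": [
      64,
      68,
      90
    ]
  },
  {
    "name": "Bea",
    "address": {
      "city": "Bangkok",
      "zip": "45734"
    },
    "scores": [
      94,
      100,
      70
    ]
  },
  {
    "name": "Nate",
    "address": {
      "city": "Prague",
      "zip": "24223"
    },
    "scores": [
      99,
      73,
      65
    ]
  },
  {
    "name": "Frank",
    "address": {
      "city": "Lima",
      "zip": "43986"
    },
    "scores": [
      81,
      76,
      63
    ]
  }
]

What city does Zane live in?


Path: records[0].address.city
Value: Lisbon

ANSWER: Lisbon


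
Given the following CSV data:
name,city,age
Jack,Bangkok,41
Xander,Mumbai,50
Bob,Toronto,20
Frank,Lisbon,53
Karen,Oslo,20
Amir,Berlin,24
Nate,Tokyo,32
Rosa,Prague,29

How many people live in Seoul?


Scanning city column for 'Seoul':
Total matches: 0

ANSWER: 0


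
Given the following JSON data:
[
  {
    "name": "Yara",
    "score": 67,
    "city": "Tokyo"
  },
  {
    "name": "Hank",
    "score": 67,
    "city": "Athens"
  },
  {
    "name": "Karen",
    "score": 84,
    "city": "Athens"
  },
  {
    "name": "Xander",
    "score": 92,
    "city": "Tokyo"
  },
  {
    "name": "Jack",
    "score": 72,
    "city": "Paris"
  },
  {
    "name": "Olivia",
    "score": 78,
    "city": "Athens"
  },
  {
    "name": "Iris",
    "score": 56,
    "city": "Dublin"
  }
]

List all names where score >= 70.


Filtering records where score >= 70:
  Yara (score=67) -> no
  Hank (score=67) -> no
  Karen (score=84) -> YES
  Xander (score=92) -> YES
  Jack (score=72) -> YES
  Olivia (score=78) -> YES
  Iris (score=56) -> no


ANSWER: Karen, Xander, Jack, Olivia


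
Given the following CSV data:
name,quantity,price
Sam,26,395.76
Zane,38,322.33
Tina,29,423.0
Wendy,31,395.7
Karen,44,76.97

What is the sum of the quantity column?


Values in 'quantity' column:
  Row 1: 26
  Row 2: 38
  Row 3: 29
  Row 4: 31
  Row 5: 44
Sum = 26 + 38 + 29 + 31 + 44 = 168

ANSWER: 168


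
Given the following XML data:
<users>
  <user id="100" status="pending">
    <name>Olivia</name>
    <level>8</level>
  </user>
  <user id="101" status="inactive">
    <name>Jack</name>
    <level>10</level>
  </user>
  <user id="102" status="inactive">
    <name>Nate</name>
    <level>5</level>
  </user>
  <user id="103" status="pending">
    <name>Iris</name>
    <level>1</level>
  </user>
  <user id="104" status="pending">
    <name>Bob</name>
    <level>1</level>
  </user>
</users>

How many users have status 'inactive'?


Counting users with status='inactive':
  Jack (id=101) -> MATCH
  Nate (id=102) -> MATCH
Count: 2

ANSWER: 2


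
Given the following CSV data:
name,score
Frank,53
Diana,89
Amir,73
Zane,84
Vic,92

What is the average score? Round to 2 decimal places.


Scores: 53, 89, 73, 84, 92
Sum = 391
Count = 5
Average = 391 / 5 = 78.20

ANSWER: 78.20


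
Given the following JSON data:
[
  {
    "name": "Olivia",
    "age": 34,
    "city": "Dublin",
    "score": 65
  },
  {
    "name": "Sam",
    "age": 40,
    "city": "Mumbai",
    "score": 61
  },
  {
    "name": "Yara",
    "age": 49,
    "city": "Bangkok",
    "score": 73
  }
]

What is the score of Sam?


Looking up record where name = Sam
Record index: 1
Field 'score' = 61

ANSWER: 61


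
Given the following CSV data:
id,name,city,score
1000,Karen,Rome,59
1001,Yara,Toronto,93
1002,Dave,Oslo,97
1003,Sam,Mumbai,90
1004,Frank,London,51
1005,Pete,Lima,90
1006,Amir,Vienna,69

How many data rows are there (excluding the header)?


Counting rows (excluding header):
Header: id,name,city,score
Data rows: 7

ANSWER: 7


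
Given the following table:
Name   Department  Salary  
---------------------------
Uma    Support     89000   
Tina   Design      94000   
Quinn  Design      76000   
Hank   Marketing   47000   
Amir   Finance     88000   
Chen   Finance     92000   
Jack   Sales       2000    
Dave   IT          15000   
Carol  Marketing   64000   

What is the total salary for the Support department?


Support department members:
  Uma: 89000
Total = 89000 = 89000

ANSWER: 89000


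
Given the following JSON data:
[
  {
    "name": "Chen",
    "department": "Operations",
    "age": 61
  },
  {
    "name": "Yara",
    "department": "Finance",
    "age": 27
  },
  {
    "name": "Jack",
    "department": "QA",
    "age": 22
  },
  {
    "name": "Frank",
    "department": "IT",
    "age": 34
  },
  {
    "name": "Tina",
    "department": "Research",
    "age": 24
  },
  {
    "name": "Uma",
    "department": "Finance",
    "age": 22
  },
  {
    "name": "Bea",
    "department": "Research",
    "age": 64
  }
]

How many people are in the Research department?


Scanning records for department = Research
  Record 4: Tina
  Record 6: Bea
Count: 2

ANSWER: 2


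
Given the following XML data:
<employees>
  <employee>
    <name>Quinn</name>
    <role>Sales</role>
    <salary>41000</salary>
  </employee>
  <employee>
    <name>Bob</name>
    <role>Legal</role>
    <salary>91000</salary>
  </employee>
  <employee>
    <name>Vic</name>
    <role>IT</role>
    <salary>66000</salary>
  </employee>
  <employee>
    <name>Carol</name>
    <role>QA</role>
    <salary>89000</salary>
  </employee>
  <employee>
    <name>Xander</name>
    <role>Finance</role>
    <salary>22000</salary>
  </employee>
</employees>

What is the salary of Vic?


Searching for <employee> with <name>Vic</name>
Found at position 3
<salary>66000</salary>

ANSWER: 66000


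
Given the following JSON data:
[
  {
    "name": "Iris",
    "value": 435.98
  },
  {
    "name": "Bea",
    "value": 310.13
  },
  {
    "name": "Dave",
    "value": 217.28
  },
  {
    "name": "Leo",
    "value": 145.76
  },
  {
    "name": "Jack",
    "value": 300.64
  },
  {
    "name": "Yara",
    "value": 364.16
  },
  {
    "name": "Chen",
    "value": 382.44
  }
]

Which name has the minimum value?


Comparing values:
  Iris: 435.98
  Bea: 310.13
  Dave: 217.28
  Leo: 145.76
  Jack: 300.64
  Yara: 364.16
  Chen: 382.44
Minimum: Leo (145.76)

ANSWER: Leo


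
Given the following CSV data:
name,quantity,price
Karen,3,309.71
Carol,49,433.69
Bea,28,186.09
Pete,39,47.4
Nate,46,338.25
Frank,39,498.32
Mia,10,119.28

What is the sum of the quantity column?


Values in 'quantity' column:
  Row 1: 3
  Row 2: 49
  Row 3: 28
  Row 4: 39
  Row 5: 46
  Row 6: 39
  Row 7: 10
Sum = 3 + 49 + 28 + 39 + 46 + 39 + 10 = 214

ANSWER: 214


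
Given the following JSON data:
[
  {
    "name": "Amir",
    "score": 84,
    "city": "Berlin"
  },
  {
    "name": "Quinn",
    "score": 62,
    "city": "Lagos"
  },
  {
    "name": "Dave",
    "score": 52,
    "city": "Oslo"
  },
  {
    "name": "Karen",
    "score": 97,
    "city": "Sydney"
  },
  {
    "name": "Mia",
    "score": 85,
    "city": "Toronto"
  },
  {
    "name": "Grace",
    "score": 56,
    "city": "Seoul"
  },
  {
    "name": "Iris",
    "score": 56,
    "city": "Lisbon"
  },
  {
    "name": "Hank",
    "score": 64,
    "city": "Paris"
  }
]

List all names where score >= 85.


Filtering records where score >= 85:
  Amir (score=84) -> no
  Quinn (score=62) -> no
  Dave (score=52) -> no
  Karen (score=97) -> YES
  Mia (score=85) -> YES
  Grace (score=56) -> no
  Iris (score=56) -> no
  Hank (score=64) -> no


ANSWER: Karen, Mia


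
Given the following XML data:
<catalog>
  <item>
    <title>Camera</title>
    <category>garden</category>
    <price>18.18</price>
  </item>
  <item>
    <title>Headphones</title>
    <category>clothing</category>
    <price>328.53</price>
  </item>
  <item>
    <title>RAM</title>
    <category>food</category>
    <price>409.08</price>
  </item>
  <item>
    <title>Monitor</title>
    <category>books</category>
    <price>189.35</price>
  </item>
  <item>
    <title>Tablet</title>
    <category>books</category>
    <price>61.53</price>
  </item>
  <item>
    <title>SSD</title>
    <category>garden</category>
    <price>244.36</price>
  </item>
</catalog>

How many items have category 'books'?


Scanning <item> elements for <category>books</category>:
  Item 4: Monitor -> MATCH
  Item 5: Tablet -> MATCH
Count: 2

ANSWER: 2


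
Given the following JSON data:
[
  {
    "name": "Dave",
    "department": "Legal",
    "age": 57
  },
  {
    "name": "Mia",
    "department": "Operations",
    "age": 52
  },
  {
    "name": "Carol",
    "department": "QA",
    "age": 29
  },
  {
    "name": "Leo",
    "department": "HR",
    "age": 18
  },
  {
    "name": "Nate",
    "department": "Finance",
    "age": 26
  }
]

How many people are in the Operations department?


Scanning records for department = Operations
  Record 1: Mia
Count: 1

ANSWER: 1


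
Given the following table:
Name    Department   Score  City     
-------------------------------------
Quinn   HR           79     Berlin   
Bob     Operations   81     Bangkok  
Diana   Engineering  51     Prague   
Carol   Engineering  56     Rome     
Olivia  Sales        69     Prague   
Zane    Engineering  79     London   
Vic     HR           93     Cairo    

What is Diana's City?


Row 3: Diana
City = Prague

ANSWER: Prague


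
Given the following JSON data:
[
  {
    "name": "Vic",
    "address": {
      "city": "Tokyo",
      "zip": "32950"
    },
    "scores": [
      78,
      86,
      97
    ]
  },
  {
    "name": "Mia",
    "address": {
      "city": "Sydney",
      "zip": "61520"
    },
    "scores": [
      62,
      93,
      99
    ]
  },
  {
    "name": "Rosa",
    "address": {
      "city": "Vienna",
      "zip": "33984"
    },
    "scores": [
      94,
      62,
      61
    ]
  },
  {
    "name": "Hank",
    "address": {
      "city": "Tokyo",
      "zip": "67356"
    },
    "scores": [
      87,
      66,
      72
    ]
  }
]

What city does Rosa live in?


Path: records[2].address.city
Value: Vienna

ANSWER: Vienna


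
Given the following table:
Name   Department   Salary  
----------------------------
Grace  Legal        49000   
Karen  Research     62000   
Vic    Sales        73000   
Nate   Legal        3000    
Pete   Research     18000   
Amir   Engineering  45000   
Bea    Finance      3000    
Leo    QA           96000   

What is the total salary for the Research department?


Research department members:
  Karen: 62000
  Pete: 18000
Total = 62000 + 18000 = 80000

ANSWER: 80000


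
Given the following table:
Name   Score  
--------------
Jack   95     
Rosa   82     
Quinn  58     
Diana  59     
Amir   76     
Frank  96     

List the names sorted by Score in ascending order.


Sorting by Score (ascending):
  Quinn: 58
  Diana: 59
  Amir: 76
  Rosa: 82
  Jack: 95
  Frank: 96


ANSWER: Quinn, Diana, Amir, Rosa, Jack, Frank


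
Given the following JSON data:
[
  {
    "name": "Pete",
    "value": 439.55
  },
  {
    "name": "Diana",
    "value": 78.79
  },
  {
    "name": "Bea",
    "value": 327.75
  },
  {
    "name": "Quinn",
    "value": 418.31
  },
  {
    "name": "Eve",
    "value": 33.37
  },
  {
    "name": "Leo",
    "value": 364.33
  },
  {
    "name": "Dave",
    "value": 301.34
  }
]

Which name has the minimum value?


Comparing values:
  Pete: 439.55
  Diana: 78.79
  Bea: 327.75
  Quinn: 418.31
  Eve: 33.37
  Leo: 364.33
  Dave: 301.34
Minimum: Eve (33.37)

ANSWER: Eve


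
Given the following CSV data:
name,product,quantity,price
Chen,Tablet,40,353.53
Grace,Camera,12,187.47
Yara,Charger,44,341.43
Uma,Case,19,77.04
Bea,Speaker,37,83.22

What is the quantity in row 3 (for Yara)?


Row 3: Yara
Column 'quantity' = 44

ANSWER: 44


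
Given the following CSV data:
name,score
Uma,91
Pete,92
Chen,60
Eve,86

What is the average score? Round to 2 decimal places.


Scores: 91, 92, 60, 86
Sum = 329
Count = 4
Average = 329 / 4 = 82.25

ANSWER: 82.25


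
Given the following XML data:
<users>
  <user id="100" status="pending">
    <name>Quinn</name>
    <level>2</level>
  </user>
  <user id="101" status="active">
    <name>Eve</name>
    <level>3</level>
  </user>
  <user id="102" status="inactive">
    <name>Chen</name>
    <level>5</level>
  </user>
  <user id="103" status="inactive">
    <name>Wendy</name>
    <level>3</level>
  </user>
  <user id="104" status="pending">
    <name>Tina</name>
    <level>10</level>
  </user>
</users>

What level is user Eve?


Finding user: Eve
<level>3</level>

ANSWER: 3


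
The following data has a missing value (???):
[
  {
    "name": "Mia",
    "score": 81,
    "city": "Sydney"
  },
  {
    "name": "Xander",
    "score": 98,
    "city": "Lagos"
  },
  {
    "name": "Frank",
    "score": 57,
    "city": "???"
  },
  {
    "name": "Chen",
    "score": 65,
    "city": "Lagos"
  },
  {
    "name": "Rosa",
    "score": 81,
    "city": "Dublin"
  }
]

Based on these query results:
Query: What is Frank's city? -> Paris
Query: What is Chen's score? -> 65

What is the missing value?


The missing value is Frank's city
From query: Frank's city = Paris

ANSWER: Paris


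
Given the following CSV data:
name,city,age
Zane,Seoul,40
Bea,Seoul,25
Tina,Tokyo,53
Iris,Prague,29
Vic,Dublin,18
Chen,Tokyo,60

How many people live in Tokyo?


Scanning city column for 'Tokyo':
  Row 3: Tina -> MATCH
  Row 6: Chen -> MATCH
Total matches: 2

ANSWER: 2


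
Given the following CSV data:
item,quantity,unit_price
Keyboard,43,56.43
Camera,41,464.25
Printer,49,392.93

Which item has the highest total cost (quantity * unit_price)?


Computing row totals:
  Keyboard: 2426.49
  Camera: 19034.25
  Printer: 19253.57
Maximum: Printer (19253.57)

ANSWER: Printer


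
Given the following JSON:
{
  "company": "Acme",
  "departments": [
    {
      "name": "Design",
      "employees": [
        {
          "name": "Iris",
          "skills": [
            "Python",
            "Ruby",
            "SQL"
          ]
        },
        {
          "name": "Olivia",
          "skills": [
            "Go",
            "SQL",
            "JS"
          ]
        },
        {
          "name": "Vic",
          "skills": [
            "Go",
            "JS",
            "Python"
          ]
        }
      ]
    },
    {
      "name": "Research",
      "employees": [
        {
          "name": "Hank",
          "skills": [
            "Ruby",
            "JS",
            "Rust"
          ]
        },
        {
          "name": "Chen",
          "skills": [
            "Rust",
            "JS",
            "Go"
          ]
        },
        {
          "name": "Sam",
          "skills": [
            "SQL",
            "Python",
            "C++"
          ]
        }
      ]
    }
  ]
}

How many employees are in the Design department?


Path: departments[0].employees
Count: 3

ANSWER: 3


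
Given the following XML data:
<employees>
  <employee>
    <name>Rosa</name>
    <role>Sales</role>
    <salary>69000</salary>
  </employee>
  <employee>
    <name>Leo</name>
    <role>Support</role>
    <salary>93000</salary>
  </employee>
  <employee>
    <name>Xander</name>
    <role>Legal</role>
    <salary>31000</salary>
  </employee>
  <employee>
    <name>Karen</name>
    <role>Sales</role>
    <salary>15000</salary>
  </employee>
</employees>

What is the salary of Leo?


Searching for <employee> with <name>Leo</name>
Found at position 2
<salary>93000</salary>

ANSWER: 93000


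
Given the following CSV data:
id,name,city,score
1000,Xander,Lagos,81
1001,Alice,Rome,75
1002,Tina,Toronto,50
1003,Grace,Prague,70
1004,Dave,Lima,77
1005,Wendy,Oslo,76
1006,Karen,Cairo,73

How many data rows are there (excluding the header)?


Counting rows (excluding header):
Header: id,name,city,score
Data rows: 7

ANSWER: 7


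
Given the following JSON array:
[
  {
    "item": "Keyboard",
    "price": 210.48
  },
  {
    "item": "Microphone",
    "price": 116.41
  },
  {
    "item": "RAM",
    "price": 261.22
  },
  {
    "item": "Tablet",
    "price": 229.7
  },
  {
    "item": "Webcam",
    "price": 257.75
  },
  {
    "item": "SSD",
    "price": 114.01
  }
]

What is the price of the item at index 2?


Array index 2 -> RAM
price = 261.22

ANSWER: 261.22


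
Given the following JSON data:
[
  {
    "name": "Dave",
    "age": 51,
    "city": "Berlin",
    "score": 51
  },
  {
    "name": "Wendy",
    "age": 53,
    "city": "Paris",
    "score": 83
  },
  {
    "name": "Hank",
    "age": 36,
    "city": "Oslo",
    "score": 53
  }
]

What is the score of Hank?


Looking up record where name = Hank
Record index: 2
Field 'score' = 53

ANSWER: 53


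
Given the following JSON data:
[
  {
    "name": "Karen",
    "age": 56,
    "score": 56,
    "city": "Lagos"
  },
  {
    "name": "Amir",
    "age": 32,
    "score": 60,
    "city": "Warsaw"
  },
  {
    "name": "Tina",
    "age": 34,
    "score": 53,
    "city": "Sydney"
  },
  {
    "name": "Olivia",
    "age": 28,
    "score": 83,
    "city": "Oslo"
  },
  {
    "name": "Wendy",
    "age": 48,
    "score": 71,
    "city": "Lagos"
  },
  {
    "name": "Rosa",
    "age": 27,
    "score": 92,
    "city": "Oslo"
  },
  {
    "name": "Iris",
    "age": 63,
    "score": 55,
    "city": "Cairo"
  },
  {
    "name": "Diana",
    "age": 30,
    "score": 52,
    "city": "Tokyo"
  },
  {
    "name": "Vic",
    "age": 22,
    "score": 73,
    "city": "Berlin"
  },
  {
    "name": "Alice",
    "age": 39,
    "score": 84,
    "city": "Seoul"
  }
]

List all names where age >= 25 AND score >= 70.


Checking both conditions:
  Karen (age=56, score=56) -> no
  Amir (age=32, score=60) -> no
  Tina (age=34, score=53) -> no
  Olivia (age=28, score=83) -> YES
  Wendy (age=48, score=71) -> YES
  Rosa (age=27, score=92) -> YES
  Iris (age=63, score=55) -> no
  Diana (age=30, score=52) -> no
  Vic (age=22, score=73) -> no
  Alice (age=39, score=84) -> YES


ANSWER: Olivia, Wendy, Rosa, Alice


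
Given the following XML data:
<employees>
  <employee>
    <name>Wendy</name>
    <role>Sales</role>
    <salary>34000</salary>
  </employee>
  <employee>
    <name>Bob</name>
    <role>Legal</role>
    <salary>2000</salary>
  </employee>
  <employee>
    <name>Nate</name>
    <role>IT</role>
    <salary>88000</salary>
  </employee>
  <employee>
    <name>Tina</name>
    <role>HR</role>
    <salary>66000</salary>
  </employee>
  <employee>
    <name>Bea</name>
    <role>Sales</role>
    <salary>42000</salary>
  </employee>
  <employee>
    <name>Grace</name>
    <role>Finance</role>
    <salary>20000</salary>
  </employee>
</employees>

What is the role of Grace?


Searching for <employee> with <name>Grace</name>
Found at position 6
<role>Finance</role>

ANSWER: Finance


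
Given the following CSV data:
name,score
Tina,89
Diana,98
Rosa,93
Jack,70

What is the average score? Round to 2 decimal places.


Scores: 89, 98, 93, 70
Sum = 350
Count = 4
Average = 350 / 4 = 87.50

ANSWER: 87.50


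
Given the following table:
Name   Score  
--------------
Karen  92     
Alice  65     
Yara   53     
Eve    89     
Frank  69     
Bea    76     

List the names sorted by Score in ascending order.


Sorting by Score (ascending):
  Yara: 53
  Alice: 65
  Frank: 69
  Bea: 76
  Eve: 89
  Karen: 92


ANSWER: Yara, Alice, Frank, Bea, Eve, Karen


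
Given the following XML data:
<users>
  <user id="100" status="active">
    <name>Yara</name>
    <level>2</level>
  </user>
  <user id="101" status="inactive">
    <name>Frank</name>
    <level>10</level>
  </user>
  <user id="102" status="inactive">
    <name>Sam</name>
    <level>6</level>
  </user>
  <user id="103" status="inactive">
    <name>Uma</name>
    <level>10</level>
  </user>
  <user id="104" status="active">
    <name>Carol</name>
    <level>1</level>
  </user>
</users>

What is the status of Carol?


Finding user with name = Carol
user id="104" status="active"

ANSWER: active


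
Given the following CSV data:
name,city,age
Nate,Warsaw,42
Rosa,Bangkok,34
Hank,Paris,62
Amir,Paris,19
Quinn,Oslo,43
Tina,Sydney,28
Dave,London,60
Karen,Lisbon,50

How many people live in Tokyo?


Scanning city column for 'Tokyo':
Total matches: 0

ANSWER: 0


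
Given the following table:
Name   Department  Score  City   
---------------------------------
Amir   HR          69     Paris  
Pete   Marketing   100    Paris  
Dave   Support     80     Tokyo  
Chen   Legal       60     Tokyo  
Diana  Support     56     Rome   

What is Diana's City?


Row 5: Diana
City = Rome

ANSWER: Rome


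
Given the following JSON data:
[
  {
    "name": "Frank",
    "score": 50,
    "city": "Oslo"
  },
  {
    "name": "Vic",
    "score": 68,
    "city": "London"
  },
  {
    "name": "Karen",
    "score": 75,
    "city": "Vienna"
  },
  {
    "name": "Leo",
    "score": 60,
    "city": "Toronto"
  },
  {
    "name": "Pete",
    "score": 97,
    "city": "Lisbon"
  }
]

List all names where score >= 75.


Filtering records where score >= 75:
  Frank (score=50) -> no
  Vic (score=68) -> no
  Karen (score=75) -> YES
  Leo (score=60) -> no
  Pete (score=97) -> YES


ANSWER: Karen, Pete


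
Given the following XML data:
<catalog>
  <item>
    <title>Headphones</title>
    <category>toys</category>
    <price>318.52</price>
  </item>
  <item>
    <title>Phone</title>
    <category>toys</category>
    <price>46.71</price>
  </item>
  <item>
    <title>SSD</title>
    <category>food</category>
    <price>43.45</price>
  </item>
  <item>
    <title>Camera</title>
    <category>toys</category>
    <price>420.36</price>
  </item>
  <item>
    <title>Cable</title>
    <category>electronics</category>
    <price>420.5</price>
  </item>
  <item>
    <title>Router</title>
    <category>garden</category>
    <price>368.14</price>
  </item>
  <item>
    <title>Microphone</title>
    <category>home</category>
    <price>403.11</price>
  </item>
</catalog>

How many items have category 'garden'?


Scanning <item> elements for <category>garden</category>:
  Item 6: Router -> MATCH
Count: 1

ANSWER: 1


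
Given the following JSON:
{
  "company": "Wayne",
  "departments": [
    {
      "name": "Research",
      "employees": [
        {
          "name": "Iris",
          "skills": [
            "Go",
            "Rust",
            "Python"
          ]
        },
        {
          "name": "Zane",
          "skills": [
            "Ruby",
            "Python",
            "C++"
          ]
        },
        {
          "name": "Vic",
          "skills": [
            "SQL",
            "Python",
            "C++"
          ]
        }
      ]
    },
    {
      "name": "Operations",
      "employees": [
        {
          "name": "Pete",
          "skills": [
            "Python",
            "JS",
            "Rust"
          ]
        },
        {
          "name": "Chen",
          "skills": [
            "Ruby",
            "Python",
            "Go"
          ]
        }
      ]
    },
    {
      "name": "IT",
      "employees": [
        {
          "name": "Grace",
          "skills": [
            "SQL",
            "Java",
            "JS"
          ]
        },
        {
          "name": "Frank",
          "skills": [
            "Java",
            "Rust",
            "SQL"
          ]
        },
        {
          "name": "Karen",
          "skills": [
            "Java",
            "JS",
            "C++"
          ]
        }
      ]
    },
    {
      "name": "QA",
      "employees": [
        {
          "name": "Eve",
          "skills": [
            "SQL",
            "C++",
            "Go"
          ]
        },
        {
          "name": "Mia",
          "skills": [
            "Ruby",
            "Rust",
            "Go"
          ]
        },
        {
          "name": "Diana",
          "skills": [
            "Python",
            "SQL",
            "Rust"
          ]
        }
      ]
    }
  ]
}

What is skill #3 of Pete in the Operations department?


Path: departments[1].employees[0].skills[2]
Value: Rust

ANSWER: Rust


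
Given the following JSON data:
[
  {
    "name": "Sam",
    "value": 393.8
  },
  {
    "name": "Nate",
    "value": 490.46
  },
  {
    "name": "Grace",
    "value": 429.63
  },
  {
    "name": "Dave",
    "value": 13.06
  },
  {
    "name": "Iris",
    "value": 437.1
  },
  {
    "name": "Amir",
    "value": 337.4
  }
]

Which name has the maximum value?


Comparing values:
  Sam: 393.8
  Nate: 490.46
  Grace: 429.63
  Dave: 13.06
  Iris: 437.1
  Amir: 337.4
Maximum: Nate (490.46)

ANSWER: Nate


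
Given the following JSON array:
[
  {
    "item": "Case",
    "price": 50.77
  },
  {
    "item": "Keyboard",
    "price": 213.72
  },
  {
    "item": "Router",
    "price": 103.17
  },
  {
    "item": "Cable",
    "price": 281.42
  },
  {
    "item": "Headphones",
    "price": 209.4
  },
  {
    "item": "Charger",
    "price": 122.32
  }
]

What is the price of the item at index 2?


Array index 2 -> Router
price = 103.17

ANSWER: 103.17


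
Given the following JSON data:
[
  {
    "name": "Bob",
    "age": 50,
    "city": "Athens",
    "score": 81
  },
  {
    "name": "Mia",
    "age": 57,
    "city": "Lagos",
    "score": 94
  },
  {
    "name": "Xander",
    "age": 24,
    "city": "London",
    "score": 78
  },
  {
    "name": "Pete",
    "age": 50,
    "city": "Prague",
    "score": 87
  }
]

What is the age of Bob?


Looking up record where name = Bob
Record index: 0
Field 'age' = 50

ANSWER: 50


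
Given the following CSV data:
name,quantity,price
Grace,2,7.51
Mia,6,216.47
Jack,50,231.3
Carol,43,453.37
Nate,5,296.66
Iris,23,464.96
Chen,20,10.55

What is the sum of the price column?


Values in 'price' column:
  Row 1: 7.51
  Row 2: 216.47
  Row 3: 231.3
  Row 4: 453.37
  Row 5: 296.66
  Row 6: 464.96
  Row 7: 10.55
Sum = 7.51 + 216.47 + 231.3 + 453.37 + 296.66 + 464.96 + 10.55 = 1680.82

ANSWER: 1680.82


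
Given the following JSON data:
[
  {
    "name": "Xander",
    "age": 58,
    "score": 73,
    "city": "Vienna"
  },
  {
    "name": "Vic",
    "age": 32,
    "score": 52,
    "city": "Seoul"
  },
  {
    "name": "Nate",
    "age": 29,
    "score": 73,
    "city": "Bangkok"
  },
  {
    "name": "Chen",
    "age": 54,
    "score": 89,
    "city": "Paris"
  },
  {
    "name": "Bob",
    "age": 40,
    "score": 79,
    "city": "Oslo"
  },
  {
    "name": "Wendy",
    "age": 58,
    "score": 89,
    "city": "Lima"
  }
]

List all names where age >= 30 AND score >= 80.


Checking both conditions:
  Xander (age=58, score=73) -> no
  Vic (age=32, score=52) -> no
  Nate (age=29, score=73) -> no
  Chen (age=54, score=89) -> YES
  Bob (age=40, score=79) -> no
  Wendy (age=58, score=89) -> YES


ANSWER: Chen, Wendy


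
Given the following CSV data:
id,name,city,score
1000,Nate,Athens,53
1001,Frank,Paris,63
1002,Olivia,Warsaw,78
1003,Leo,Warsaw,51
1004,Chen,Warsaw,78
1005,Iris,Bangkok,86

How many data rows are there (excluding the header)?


Counting rows (excluding header):
Header: id,name,city,score
Data rows: 6

ANSWER: 6


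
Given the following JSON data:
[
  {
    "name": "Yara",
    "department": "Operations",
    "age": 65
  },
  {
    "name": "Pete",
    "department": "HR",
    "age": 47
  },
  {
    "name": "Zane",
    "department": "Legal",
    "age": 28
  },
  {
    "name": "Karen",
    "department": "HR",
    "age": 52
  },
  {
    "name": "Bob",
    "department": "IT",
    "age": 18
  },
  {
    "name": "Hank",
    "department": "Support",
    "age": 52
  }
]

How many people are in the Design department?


Scanning records for department = Design
  No matches found
Count: 0

ANSWER: 0


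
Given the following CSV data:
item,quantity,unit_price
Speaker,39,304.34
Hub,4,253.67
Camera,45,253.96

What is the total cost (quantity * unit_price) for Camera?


Row: Camera
quantity = 45
unit_price = 253.96
total = 45 * 253.96 = 11428.2

ANSWER: 11428.2


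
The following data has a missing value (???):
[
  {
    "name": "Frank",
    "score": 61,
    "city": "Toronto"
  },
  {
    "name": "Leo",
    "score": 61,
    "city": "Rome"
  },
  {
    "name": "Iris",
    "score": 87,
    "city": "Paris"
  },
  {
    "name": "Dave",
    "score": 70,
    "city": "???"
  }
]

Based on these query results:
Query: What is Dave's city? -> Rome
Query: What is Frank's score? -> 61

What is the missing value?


The missing value is Dave's city
From query: Dave's city = Rome

ANSWER: Rome


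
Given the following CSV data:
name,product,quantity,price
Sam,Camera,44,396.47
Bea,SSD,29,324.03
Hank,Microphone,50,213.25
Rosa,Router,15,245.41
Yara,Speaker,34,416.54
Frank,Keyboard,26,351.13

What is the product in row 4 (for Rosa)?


Row 4: Rosa
Column 'product' = Router

ANSWER: Router


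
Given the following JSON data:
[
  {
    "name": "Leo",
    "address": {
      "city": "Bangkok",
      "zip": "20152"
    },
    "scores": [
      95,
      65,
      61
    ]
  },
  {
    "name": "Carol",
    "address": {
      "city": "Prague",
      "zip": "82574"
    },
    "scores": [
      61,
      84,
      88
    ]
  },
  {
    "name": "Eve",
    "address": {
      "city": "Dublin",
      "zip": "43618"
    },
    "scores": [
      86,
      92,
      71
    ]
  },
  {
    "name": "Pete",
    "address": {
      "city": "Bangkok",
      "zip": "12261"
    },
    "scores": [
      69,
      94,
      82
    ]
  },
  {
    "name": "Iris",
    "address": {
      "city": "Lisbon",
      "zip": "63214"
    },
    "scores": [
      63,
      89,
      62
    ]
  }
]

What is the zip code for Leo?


Path: records[0].address.zip
Value: 20152

ANSWER: 20152


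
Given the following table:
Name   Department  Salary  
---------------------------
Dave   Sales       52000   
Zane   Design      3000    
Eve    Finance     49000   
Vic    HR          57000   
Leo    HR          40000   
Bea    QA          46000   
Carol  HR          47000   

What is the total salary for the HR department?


HR department members:
  Vic: 57000
  Leo: 40000
  Carol: 47000
Total = 57000 + 40000 + 47000 = 144000

ANSWER: 144000


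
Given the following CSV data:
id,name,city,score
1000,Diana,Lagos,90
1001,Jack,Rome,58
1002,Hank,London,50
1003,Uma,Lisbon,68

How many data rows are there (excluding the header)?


Counting rows (excluding header):
Header: id,name,city,score
Data rows: 4

ANSWER: 4


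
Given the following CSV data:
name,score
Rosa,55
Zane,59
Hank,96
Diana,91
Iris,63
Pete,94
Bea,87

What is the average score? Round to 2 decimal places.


Scores: 55, 59, 96, 91, 63, 94, 87
Sum = 545
Count = 7
Average = 545 / 7 = 77.86

ANSWER: 77.86
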